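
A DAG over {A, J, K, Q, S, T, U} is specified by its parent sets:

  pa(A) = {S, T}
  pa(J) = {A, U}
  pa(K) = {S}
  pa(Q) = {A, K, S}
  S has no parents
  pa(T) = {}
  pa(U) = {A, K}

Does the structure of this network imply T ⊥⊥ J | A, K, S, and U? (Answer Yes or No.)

Yes

6 paths connect T and J; each must be blocked for d-separation to hold:
  1. T → A → U → J — A:chain[blocks]; U:chain[blocks] ⇒ blocked
  2. T → A → J — A:chain[blocks] ⇒ blocked
  3. T → A → Q ← S → K → U → J — A:chain[blocks]; Q:collider[blocks]; S:fork[blocks]; K:chain[blocks]; U:chain[blocks] ⇒ blocked
  4. T → A → Q ← K → U → J — A:chain[blocks]; Q:collider[blocks]; K:fork[blocks]; U:chain[blocks] ⇒ blocked
  5. T → A ← S → Q ← K → U → J — A:collider[open]; S:fork[blocks]; Q:collider[blocks]; K:fork[blocks]; U:chain[blocks] ⇒ blocked
  6. T → A ← S → K → U → J — A:collider[open]; S:fork[blocks]; K:chain[blocks]; U:chain[blocks] ⇒ blocked
Every path is blocked, so T and J are d-separated given {A, K, S, U}.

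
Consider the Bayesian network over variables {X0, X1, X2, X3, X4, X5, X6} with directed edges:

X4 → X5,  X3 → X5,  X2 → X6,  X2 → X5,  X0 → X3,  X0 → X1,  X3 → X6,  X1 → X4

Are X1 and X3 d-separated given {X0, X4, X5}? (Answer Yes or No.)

Enumerating the 3 paths from X1 to X3 and testing each for blocking by {X0, X4, X5}:
Path 1: X1 ← X0 → X3
  X0 is a fork here and X0 is conditioned on, so the path is blocked at X0.
Path 2: X1 → X4 → X5 ← X2 → X6 ← X3
  X4 is a chain here and X4 is conditioned on, so the path is blocked at X4.
Path 3: X1 → X4 → X5 ← X3
  X4 is a chain here and X4 is conditioned on, so the path is blocked at X4.
Since every path is blocked, d-separation holds.

Yes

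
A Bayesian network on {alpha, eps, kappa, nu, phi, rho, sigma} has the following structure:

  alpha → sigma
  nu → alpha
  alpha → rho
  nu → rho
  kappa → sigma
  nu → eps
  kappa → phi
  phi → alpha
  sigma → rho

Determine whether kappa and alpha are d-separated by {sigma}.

There are 4 undirected paths between kappa and alpha; checking each against the conditioning set {sigma}:
  1. kappa → phi → alpha — phi:chain[open] ⇒ active
  2. kappa → sigma ← alpha — sigma:collider[open] ⇒ active
  3. kappa → sigma → rho ← nu → alpha — sigma:chain[blocks]; rho:collider[blocks]; nu:fork[open] ⇒ blocked
  4. kappa → sigma → rho ← alpha — sigma:chain[blocks]; rho:collider[blocks] ⇒ blocked
Because an active path exists, kappa and alpha are not d-separated.

No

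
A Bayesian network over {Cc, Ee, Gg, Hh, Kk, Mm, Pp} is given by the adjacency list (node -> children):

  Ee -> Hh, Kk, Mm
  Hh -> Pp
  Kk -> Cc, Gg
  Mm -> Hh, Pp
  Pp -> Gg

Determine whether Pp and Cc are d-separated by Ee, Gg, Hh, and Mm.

No

Enumerating the 5 paths from Pp to Cc and testing each for blocking by {Ee, Gg, Hh, Mm}:
Path 1: Pp ← Hh ← Mm ← Ee → Kk → Cc
  Hh is a chain here and Hh is conditioned on, so the path is blocked at Hh.
Path 2: Pp ← Hh ← Ee → Kk → Cc
  Hh is a chain here and Hh is conditioned on, so the path is blocked at Hh.
Path 3: Pp ← Mm → Hh ← Ee → Kk → Cc
  Mm is a fork here and Mm is conditioned on, so the path is blocked at Mm.
Path 4: Pp ← Mm ← Ee → Kk → Cc
  Mm is a chain here and Mm is conditioned on, so the path is blocked at Mm.
Path 5: Pp → Gg ← Kk → Cc
  Gg is a collider and Gg is conditioned on, which opens it; Kk is a fork and Kk is not conditioned on — no node blocks this path, so it is active.
Since the path Pp → Gg ← Kk → Cc is active, Pp and Cc are not d-separated given {Ee, Gg, Hh, Mm}.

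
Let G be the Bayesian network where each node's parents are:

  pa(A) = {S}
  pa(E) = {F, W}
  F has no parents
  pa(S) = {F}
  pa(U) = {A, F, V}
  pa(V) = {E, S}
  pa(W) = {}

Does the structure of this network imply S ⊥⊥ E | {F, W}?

We examine all 6 paths between S and E:
Path 1: S → A → U ← F → E
  U is a collider here and neither U nor any of its descendants is conditioned on, so the collider stays closed — the path is blocked at U.
Path 2: S → A → U ← V ← E
  U is a collider here and neither U nor any of its descendants is conditioned on, so the collider stays closed — the path is blocked at U.
Path 3: S ← F → E
  F is a fork here and F is conditioned on, so the path is blocked at F.
Path 4: S ← F → U ← V ← E
  F is a fork here and F is conditioned on, so the path is blocked at F.
Path 5: S → V ← E
  V is a collider here and neither V nor any of its descendants is conditioned on, so the collider stays closed — the path is blocked at V.
Path 6: S → V → U ← F → E
  U is a collider here and neither U nor any of its descendants is conditioned on, so the collider stays closed — the path is blocked at U.
Since every path is blocked, d-separation holds.

Yes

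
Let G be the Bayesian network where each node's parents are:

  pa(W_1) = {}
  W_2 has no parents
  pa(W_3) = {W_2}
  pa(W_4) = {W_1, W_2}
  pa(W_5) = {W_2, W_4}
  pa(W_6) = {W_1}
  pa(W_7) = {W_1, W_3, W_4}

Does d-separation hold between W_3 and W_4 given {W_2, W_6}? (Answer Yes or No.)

Yes

We examine all 4 paths between W_3 and W_4:
Path 1: W_3 ← W_2 → W_5 ← W_4
  W_2 is a fork here and W_2 is conditioned on, so the path is blocked at W_2.
Path 2: W_3 ← W_2 → W_4
  W_2 is a fork here and W_2 is conditioned on, so the path is blocked at W_2.
Path 3: W_3 → W_7 ← W_4
  W_7 is a collider here and neither W_7 nor any of its descendants is conditioned on, so the collider stays closed — the path is blocked at W_7.
Path 4: W_3 → W_7 ← W_1 → W_4
  W_7 is a collider here and neither W_7 nor any of its descendants is conditioned on, so the collider stays closed — the path is blocked at W_7.
Since every path is blocked, d-separation holds.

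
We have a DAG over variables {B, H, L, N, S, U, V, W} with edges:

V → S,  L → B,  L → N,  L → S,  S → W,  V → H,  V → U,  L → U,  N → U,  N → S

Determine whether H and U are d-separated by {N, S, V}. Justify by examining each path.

Yes

5 paths connect H and U; each must be blocked for d-separation to hold:
Path 1: H ← V → U
  V is a fork here and V is conditioned on, so the path is blocked at V.
Path 2: H ← V → S ← L → U
  V is a fork here and V is conditioned on, so the path is blocked at V.
Path 3: H ← V → S ← L → N → U
  V is a fork here and V is conditioned on, so the path is blocked at V.
Path 4: H ← V → S ← N ← L → U
  V is a fork here and V is conditioned on, so the path is blocked at V.
Path 5: H ← V → S ← N → U
  V is a fork here and V is conditioned on, so the path is blocked at V.
Since every path is blocked, d-separation holds.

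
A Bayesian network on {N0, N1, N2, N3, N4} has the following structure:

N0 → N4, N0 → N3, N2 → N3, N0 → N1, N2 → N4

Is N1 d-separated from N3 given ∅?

No

2 paths connect N1 and N3; each must be blocked for d-separation to hold:
Path 1: N1 ← N0 → N4 ← N2 → N3
  N4 is a collider here and neither N4 nor any of its descendants is conditioned on, so the collider stays closed — the path is blocked at N4.
Path 2: N1 ← N0 → N3
  N0 is a fork and N0 is not conditioned on — no node blocks this path, so it is active.
Since the path N1 ← N0 → N3 is active, N1 and N3 are not d-separated given ∅.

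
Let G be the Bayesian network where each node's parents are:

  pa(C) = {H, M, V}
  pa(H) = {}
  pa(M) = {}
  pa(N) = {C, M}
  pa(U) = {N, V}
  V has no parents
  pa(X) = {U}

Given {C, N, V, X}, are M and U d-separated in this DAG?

4 paths connect M and U; each must be blocked for d-separation to hold:
  1. M → N → U — N:chain[blocks] ⇒ blocked
  2. M → N ← C ← V → U — N:collider[open]; C:chain[blocks]; V:fork[blocks] ⇒ blocked
  3. M → C ← V → U — C:collider[open]; V:fork[blocks] ⇒ blocked
  4. M → C → N → U — C:chain[blocks]; N:chain[blocks] ⇒ blocked
Every path is blocked, so M and U are d-separated given {C, N, V, X}.

Yes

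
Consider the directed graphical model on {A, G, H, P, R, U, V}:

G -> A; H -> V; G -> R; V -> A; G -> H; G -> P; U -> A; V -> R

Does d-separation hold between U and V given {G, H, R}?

Yes

Enumerating the 3 paths from U to V and testing each for blocking by {G, H, R}:
Path 1: U → A ← G → R ← V
  A is a collider here and neither A nor any of its descendants is conditioned on, so the collider stays closed — the path is blocked at A.
Path 2: U → A ← G → H → V
  A is a collider here and neither A nor any of its descendants is conditioned on, so the collider stays closed — the path is blocked at A.
Path 3: U → A ← V
  A is a collider here and neither A nor any of its descendants is conditioned on, so the collider stays closed — the path is blocked at A.
Every path is blocked, so U and V are d-separated given {G, H, R}.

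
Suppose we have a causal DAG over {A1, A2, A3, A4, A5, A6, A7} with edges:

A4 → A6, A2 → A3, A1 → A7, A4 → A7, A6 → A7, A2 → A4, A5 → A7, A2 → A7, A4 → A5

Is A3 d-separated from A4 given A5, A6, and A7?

No

We examine all 4 paths between A3 and A4:
Path 1: A3 ← A2 → A4
  A2 is a fork and A2 is not conditioned on — no node blocks this path, so it is active.
Path 2: A3 ← A2 → A7 ← A5 ← A4
  A5 is a chain here and A5 is conditioned on, so the path is blocked at A5.
Path 3: A3 ← A2 → A7 ← A4
  A2 is a fork and A2 is not conditioned on; A7 is a collider and A7 is conditioned on, which opens it — no node blocks this path, so it is active.
Path 4: A3 ← A2 → A7 ← A6 ← A4
  A6 is a chain here and A6 is conditioned on, so the path is blocked at A6.
At least one path is unblocked, so d-separation fails.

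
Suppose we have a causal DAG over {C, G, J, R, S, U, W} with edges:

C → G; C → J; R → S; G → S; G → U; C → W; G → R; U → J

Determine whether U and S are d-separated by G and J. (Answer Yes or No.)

There are 4 undirected paths between U and S; checking each against the conditioning set {G, J}:
Path 1: U → J ← C → G → S
  G is a chain here and G is conditioned on, so the path is blocked at G.
Path 2: U → J ← C → G → R → S
  G is a chain here and G is conditioned on, so the path is blocked at G.
Path 3: U ← G → S
  G is a fork here and G is conditioned on, so the path is blocked at G.
Path 4: U ← G → R → S
  G is a fork here and G is conditioned on, so the path is blocked at G.
Every path is blocked, so U and S are d-separated given {G, J}.

Yes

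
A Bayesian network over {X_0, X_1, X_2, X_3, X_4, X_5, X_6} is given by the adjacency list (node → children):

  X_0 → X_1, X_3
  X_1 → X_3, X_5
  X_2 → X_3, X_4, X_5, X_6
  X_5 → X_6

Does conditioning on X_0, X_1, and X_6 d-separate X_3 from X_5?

Enumerating the 4 paths from X_3 to X_5 and testing each for blocking by {X_0, X_1, X_6}:
Path 1: X_3 ← X_0 → X_1 → X_5
  X_0 is a fork here and X_0 is conditioned on, so the path is blocked at X_0.
Path 2: X_3 ← X_2 → X_5
  X_2 is a fork and X_2 is not conditioned on — no node blocks this path, so it is active.
Path 3: X_3 ← X_2 → X_6 ← X_5
  X_2 is a fork and X_2 is not conditioned on; X_6 is a collider and X_6 is conditioned on, which opens it — no node blocks this path, so it is active.
Path 4: X_3 ← X_1 → X_5
  X_1 is a fork here and X_1 is conditioned on, so the path is blocked at X_1.
At least one path is unblocked, so d-separation fails.

No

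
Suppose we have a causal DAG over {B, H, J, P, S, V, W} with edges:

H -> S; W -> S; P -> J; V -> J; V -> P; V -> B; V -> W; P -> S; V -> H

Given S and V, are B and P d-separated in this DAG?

We examine all 4 paths between B and P:
Path 1: B ← V → J ← P
  V is a fork here and V is conditioned on, so the path is blocked at V.
Path 2: B ← V → P
  V is a fork here and V is conditioned on, so the path is blocked at V.
Path 3: B ← V → H → S ← P
  V is a fork here and V is conditioned on, so the path is blocked at V.
Path 4: B ← V → W → S ← P
  V is a fork here and V is conditioned on, so the path is blocked at V.
Since every path is blocked, d-separation holds.

Yes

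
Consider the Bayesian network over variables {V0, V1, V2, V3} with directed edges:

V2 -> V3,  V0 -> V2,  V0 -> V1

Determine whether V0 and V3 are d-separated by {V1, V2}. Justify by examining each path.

Yes

The only undirected path from V0 to V3 is:
  1. V0 → V2 → V3 — V2:chain[blocks] ⇒ blocked
All paths are blocked; V0 ⊥ V3 | {V1, V2} holds.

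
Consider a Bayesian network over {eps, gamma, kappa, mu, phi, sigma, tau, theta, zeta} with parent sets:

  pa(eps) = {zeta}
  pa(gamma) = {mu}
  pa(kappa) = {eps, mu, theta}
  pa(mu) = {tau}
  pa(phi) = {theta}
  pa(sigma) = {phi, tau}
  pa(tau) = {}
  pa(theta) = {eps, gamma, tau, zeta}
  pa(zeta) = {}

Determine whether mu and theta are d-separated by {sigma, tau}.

No

Enumerating the 6 paths from mu to theta and testing each for blocking by {sigma, tau}:
Path 1: mu ← tau → sigma ← phi ← theta
  tau is a fork here and tau is conditioned on, so the path is blocked at tau.
Path 2: mu ← tau → theta
  tau is a fork here and tau is conditioned on, so the path is blocked at tau.
Path 3: mu → gamma → theta
  gamma is a chain and gamma is not conditioned on — no node blocks this path, so it is active.
Path 4: mu → kappa ← eps ← zeta → theta
  kappa is a collider here and neither kappa nor any of its descendants is conditioned on, so the collider stays closed — the path is blocked at kappa.
Path 5: mu → kappa ← eps → theta
  kappa is a collider here and neither kappa nor any of its descendants is conditioned on, so the collider stays closed — the path is blocked at kappa.
Path 6: mu → kappa ← theta
  kappa is a collider here and neither kappa nor any of its descendants is conditioned on, so the collider stays closed — the path is blocked at kappa.
At least one path is unblocked, so d-separation fails.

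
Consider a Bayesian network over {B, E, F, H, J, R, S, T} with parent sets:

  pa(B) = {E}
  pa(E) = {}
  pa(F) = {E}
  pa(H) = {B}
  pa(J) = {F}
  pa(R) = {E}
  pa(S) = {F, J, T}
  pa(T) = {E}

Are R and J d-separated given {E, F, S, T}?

Enumerating the 4 paths from R to J and testing each for blocking by {E, F, S, T}:
Path 1: R ← E → F → S ← J
  E is a fork here and E is conditioned on, so the path is blocked at E.
Path 2: R ← E → F → J
  E is a fork here and E is conditioned on, so the path is blocked at E.
Path 3: R ← E → T → S ← F → J
  E is a fork here and E is conditioned on, so the path is blocked at E.
Path 4: R ← E → T → S ← J
  E is a fork here and E is conditioned on, so the path is blocked at E.
Since every path is blocked, d-separation holds.

Yes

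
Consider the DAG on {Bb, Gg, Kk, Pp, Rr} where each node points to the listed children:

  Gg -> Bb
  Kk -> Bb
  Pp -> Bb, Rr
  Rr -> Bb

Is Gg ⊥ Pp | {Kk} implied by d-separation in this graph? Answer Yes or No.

Yes

There are 2 undirected paths between Gg and Pp; checking each against the conditioning set {Kk}:
Path 1: Gg → Bb ← Pp
  Bb is a collider here and neither Bb nor any of its descendants is conditioned on, so the collider stays closed — the path is blocked at Bb.
Path 2: Gg → Bb ← Rr ← Pp
  Bb is a collider here and neither Bb nor any of its descendants is conditioned on, so the collider stays closed — the path is blocked at Bb.
Since every path is blocked, d-separation holds.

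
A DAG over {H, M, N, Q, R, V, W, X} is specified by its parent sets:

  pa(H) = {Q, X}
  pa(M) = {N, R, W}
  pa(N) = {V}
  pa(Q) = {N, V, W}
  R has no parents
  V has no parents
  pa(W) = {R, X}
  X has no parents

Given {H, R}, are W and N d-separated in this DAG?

Enumerating the 6 paths from W to N and testing each for blocking by {H, R}:
  1. W ← R → M ← N — R:fork[blocks]; M:collider[blocks] ⇒ blocked
  2. W → M ← N — M:collider[blocks] ⇒ blocked
  3. W → Q ← V → N — Q:collider[open]; V:fork[open] ⇒ active
  4. W → Q ← N — Q:collider[open] ⇒ active
  5. W ← X → H ← Q ← V → N — X:fork[open]; H:collider[open]; Q:chain[open]; V:fork[open] ⇒ active
  6. W ← X → H ← Q ← N — X:fork[open]; H:collider[open]; Q:chain[open] ⇒ active
At least one path is unblocked, so d-separation fails.

No — W and N are not d-separated given {H, R}.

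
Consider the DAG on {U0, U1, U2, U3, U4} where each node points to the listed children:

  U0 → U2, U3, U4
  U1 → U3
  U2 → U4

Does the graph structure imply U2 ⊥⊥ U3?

There are 2 undirected paths between U2 and U3; checking each against the conditioning set ∅:
Path 1: U2 → U4 ← U0 → U3
  U4 is a collider here and neither U4 nor any of its descendants is conditioned on, so the collider stays closed — the path is blocked at U4.
Path 2: U2 ← U0 → U3
  U0 is a fork and U0 is not conditioned on — no node blocks this path, so it is active.
Because an active path exists, U2 and U3 are not d-separated.

No — U2 and U3 are not d-separated given ∅.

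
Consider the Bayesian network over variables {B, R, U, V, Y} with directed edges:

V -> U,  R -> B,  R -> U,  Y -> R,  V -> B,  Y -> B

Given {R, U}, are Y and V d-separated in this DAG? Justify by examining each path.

We examine all 4 paths between Y and V:
Path 1: Y → B ← V
  B is a collider here and neither B nor any of its descendants is conditioned on, so the collider stays closed — the path is blocked at B.
Path 2: Y → B ← R → U ← V
  B is a collider here and neither B nor any of its descendants is conditioned on, so the collider stays closed — the path is blocked at B.
Path 3: Y → R → B ← V
  R is a chain here and R is conditioned on, so the path is blocked at R.
Path 4: Y → R → U ← V
  R is a chain here and R is conditioned on, so the path is blocked at R.
All paths are blocked; Y ⊥ V | {R, U} holds.

Yes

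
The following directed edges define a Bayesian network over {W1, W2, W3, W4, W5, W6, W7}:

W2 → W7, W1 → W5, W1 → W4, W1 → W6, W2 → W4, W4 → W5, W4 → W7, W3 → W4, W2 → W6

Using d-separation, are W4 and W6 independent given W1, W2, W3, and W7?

Yes — W4 and W6 are d-separated given {W1, W2, W3, W7}.

Enumerating the 4 paths from W4 to W6 and testing each for blocking by {W1, W2, W3, W7}:
  1. W4 ← W1 → W6 — W1:fork[blocks] ⇒ blocked
  2. W4 → W7 ← W2 → W6 — W7:collider[open]; W2:fork[blocks] ⇒ blocked
  3. W4 ← W2 → W6 — W2:fork[blocks] ⇒ blocked
  4. W4 → W5 ← W1 → W6 — W5:collider[blocks]; W1:fork[blocks] ⇒ blocked
Every path is blocked, so W4 and W6 are d-separated given {W1, W2, W3, W7}.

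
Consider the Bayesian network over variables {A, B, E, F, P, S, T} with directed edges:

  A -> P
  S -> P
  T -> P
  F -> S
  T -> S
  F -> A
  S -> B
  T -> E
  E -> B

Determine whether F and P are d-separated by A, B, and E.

4 paths connect F and P; each must be blocked for d-separation to hold:
Path 1: F → A → P
  A is a chain here and A is conditioned on, so the path is blocked at A.
Path 2: F → S → P
  S is a chain and S is not conditioned on — no node blocks this path, so it is active.
Path 3: F → S → B ← E ← T → P
  E is a chain here and E is conditioned on, so the path is blocked at E.
Path 4: F → S ← T → P
  S is a collider and its descendant B is conditioned on, which opens it; T is a fork and T is not conditioned on — no node blocks this path, so it is active.
At least one path is unblocked, so d-separation fails.

No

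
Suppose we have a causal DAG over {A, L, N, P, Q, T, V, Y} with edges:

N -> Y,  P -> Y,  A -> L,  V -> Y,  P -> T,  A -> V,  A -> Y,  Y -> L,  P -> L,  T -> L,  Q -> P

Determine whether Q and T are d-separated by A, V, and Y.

No

5 paths connect Q and T; each must be blocked for d-separation to hold:
Path 1: Q → P → T
  P is a chain and P is not conditioned on — no node blocks this path, so it is active.
Path 2: Q → P → Y ← A → L ← T
  A is a fork here and A is conditioned on, so the path is blocked at A.
Path 3: Q → P → Y ← V ← A → L ← T
  V is a chain here and V is conditioned on, so the path is blocked at V.
Path 4: Q → P → Y → L ← T
  Y is a chain here and Y is conditioned on, so the path is blocked at Y.
Path 5: Q → P → L ← T
  L is a collider here and neither L nor any of its descendants is conditioned on, so the collider stays closed — the path is blocked at L.
At least one path is unblocked, so d-separation fails.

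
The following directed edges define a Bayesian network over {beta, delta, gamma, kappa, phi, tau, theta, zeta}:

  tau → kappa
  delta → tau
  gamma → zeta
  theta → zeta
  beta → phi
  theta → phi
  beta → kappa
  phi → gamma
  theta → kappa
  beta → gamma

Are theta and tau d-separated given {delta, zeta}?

Yes — theta and tau are d-separated given {delta, zeta}.

5 paths connect theta and tau; each must be blocked for d-separation to hold:
Path 1: theta → kappa ← tau
  kappa is a collider here and neither kappa nor any of its descendants is conditioned on, so the collider stays closed — the path is blocked at kappa.
Path 2: theta → phi ← beta → kappa ← tau
  kappa is a collider here and neither kappa nor any of its descendants is conditioned on, so the collider stays closed — the path is blocked at kappa.
Path 3: theta → phi → gamma ← beta → kappa ← tau
  kappa is a collider here and neither kappa nor any of its descendants is conditioned on, so the collider stays closed — the path is blocked at kappa.
Path 4: theta → zeta ← gamma ← phi ← beta → kappa ← tau
  kappa is a collider here and neither kappa nor any of its descendants is conditioned on, so the collider stays closed — the path is blocked at kappa.
Path 5: theta → zeta ← gamma ← beta → kappa ← tau
  kappa is a collider here and neither kappa nor any of its descendants is conditioned on, so the collider stays closed — the path is blocked at kappa.
Since every path is blocked, d-separation holds.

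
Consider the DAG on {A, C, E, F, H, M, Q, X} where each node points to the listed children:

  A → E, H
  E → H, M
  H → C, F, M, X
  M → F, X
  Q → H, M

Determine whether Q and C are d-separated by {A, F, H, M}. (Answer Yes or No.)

Enumerating the 6 paths from Q to C and testing each for blocking by {A, F, H, M}:
  1. Q → M ← E ← A → H → C — M:collider[open]; E:chain[open]; A:fork[blocks]; H:chain[blocks] ⇒ blocked
  2. Q → M ← E → H → C — M:collider[open]; E:fork[open]; H:chain[blocks] ⇒ blocked
  3. Q → M ← H → C — M:collider[open]; H:fork[blocks] ⇒ blocked
  4. Q → M → X ← H → C — M:chain[blocks]; X:collider[blocks]; H:fork[blocks] ⇒ blocked
  5. Q → M → F ← H → C — M:chain[blocks]; F:collider[open]; H:fork[blocks] ⇒ blocked
  6. Q → H → C — H:chain[blocks] ⇒ blocked
Every path is blocked, so Q and C are d-separated given {A, F, H, M}.

Yes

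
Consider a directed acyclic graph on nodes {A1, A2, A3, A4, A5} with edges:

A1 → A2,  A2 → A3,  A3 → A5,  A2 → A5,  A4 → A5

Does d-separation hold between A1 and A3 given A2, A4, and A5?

There are 2 undirected paths between A1 and A3; checking each against the conditioning set {A2, A4, A5}:
  1. A1 → A2 → A3 — A2:chain[blocks] ⇒ blocked
  2. A1 → A2 → A5 ← A3 — A2:chain[blocks]; A5:collider[open] ⇒ blocked
Every path is blocked, so A1 and A3 are d-separated given {A2, A4, A5}.

Yes — A1 and A3 are d-separated given {A2, A4, A5}.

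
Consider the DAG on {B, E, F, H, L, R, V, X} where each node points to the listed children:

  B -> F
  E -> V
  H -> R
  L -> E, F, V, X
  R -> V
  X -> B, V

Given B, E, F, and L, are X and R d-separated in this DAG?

Yes

Enumerating the 5 paths from X to R and testing each for blocking by {B, E, F, L}:
Path 1: X → V ← R
  V is a collider here and neither V nor any of its descendants is conditioned on, so the collider stays closed — the path is blocked at V.
Path 2: X ← L → V ← R
  L is a fork here and L is conditioned on, so the path is blocked at L.
Path 3: X ← L → E → V ← R
  L is a fork here and L is conditioned on, so the path is blocked at L.
Path 4: X → B → F ← L → V ← R
  B is a chain here and B is conditioned on, so the path is blocked at B.
Path 5: X → B → F ← L → E → V ← R
  B is a chain here and B is conditioned on, so the path is blocked at B.
Every path is blocked, so X and R are d-separated given {B, E, F, L}.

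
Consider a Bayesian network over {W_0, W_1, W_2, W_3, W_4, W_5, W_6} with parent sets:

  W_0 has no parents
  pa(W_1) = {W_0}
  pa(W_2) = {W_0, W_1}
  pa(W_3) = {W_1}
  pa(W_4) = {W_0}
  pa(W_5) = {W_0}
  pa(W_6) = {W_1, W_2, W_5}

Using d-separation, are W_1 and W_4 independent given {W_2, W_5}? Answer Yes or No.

No — W_1 and W_4 are not d-separated given {W_2, W_5}.

There are 5 undirected paths between W_1 and W_4; checking each against the conditioning set {W_2, W_5}:
Path 1: W_1 ← W_0 → W_4
  W_0 is a fork and W_0 is not conditioned on — no node blocks this path, so it is active.
Path 2: W_1 → W_2 ← W_0 → W_4
  W_2 is a collider and W_2 is conditioned on, which opens it; W_0 is a fork and W_0 is not conditioned on — no node blocks this path, so it is active.
Path 3: W_1 → W_2 → W_6 ← W_5 ← W_0 → W_4
  W_2 is a chain here and W_2 is conditioned on, so the path is blocked at W_2.
Path 4: W_1 → W_6 ← W_5 ← W_0 → W_4
  W_6 is a collider here and neither W_6 nor any of its descendants is conditioned on, so the collider stays closed — the path is blocked at W_6.
Path 5: W_1 → W_6 ← W_2 ← W_0 → W_4
  W_6 is a collider here and neither W_6 nor any of its descendants is conditioned on, so the collider stays closed — the path is blocked at W_6.
Because an active path exists, W_1 and W_4 are not d-separated.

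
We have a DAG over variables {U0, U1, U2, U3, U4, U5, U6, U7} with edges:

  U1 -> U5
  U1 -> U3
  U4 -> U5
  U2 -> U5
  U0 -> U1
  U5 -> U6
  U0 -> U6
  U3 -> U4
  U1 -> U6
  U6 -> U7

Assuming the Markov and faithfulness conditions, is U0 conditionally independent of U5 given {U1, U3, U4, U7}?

No — U0 and U5 are not d-separated given {U1, U3, U4, U7}.

Enumerating the 6 paths from U0 to U5 and testing each for blocking by {U1, U3, U4, U7}:
Path 1: U0 → U1 → U5
  U1 is a chain here and U1 is conditioned on, so the path is blocked at U1.
Path 2: U0 → U1 → U6 ← U5
  U1 is a chain here and U1 is conditioned on, so the path is blocked at U1.
Path 3: U0 → U1 → U3 → U4 → U5
  U1 is a chain here and U1 is conditioned on, so the path is blocked at U1.
Path 4: U0 → U6 ← U5
  U6 is a collider and its descendant U7 is conditioned on, which opens it — no node blocks this path, so it is active.
Path 5: U0 → U6 ← U1 → U5
  U1 is a fork here and U1 is conditioned on, so the path is blocked at U1.
Path 6: U0 → U6 ← U1 → U3 → U4 → U5
  U1 is a fork here and U1 is conditioned on, so the path is blocked at U1.
At least one path is unblocked, so d-separation fails.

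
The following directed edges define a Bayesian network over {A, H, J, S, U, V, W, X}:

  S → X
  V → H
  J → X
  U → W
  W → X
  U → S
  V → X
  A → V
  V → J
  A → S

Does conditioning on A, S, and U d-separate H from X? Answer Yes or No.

No

4 paths connect H and X; each must be blocked for d-separation to hold:
Path 1: H ← V → J → X
  V is a fork and V is not conditioned on; J is a chain and J is not conditioned on — no node blocks this path, so it is active.
Path 2: H ← V ← A → S ← U → W → X
  A is a fork here and A is conditioned on, so the path is blocked at A.
Path 3: H ← V ← A → S → X
  A is a fork here and A is conditioned on, so the path is blocked at A.
Path 4: H ← V → X
  V is a fork and V is not conditioned on — no node blocks this path, so it is active.
At least one path is unblocked, so d-separation fails.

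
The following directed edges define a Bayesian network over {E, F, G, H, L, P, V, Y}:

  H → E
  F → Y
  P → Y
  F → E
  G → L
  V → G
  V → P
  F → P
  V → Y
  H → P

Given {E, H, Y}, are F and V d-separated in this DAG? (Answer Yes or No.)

6 paths connect F and V; each must be blocked for d-separation to hold:
Path 1: F → P ← V
  P is a collider and its descendant Y is conditioned on, which opens it — no node blocks this path, so it is active.
Path 2: F → P → Y ← V
  P is a chain and P is not conditioned on; Y is a collider and Y is conditioned on, which opens it — no node blocks this path, so it is active.
Path 3: F → Y ← P ← V
  Y is a collider and Y is conditioned on, which opens it; P is a chain and P is not conditioned on — no node blocks this path, so it is active.
Path 4: F → Y ← V
  Y is a collider and Y is conditioned on, which opens it — no node blocks this path, so it is active.
Path 5: F → E ← H → P ← V
  H is a fork here and H is conditioned on, so the path is blocked at H.
Path 6: F → E ← H → P → Y ← V
  H is a fork here and H is conditioned on, so the path is blocked at H.
Because an active path exists, F and V are not d-separated.

No — F and V are not d-separated given {E, H, Y}.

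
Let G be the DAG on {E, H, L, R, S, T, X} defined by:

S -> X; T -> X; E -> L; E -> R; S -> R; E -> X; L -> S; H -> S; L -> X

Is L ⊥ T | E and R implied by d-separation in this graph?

Enumerating the 5 paths from L to T and testing each for blocking by {E, R}:
  1. L → S → X ← T — S:chain[open]; X:collider[blocks] ⇒ blocked
  2. L → S → R ← E → X ← T — S:chain[open]; R:collider[open]; E:fork[blocks]; X:collider[blocks] ⇒ blocked
  3. L ← E → X ← T — E:fork[blocks]; X:collider[blocks] ⇒ blocked
  4. L ← E → R ← S → X ← T — E:fork[blocks]; R:collider[open]; S:fork[open]; X:collider[blocks] ⇒ blocked
  5. L → X ← T — X:collider[blocks] ⇒ blocked
Every path is blocked, so L and T are d-separated given {E, R}.

Yes — L and T are d-separated given {E, R}.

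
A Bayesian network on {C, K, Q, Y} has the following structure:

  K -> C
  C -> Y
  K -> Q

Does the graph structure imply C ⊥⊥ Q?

The only undirected path from C to Q is:
Path 1: C ← K → Q
  K is a fork and K is not conditioned on — no node blocks this path, so it is active.
Since the path C ← K → Q is active, C and Q are not d-separated given ∅.

No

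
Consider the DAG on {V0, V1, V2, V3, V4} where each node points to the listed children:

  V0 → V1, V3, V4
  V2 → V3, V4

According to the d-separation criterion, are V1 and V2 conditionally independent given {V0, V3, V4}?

2 paths connect V1 and V2; each must be blocked for d-separation to hold:
Path 1: V1 ← V0 → V4 ← V2
  V0 is a fork here and V0 is conditioned on, so the path is blocked at V0.
Path 2: V1 ← V0 → V3 ← V2
  V0 is a fork here and V0 is conditioned on, so the path is blocked at V0.
Since every path is blocked, d-separation holds.

Yes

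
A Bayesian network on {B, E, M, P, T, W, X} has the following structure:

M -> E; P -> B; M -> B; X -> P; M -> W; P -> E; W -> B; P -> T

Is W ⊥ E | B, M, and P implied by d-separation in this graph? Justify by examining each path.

4 paths connect W and E; each must be blocked for d-separation to hold:
  1. W ← M → B ← P → E — M:fork[blocks]; B:collider[open]; P:fork[blocks] ⇒ blocked
  2. W ← M → E — M:fork[blocks] ⇒ blocked
  3. W → B ← M → E — B:collider[open]; M:fork[blocks] ⇒ blocked
  4. W → B ← P → E — B:collider[open]; P:fork[blocks] ⇒ blocked
All paths are blocked; W ⊥ E | {B, M, P} holds.

Yes — W and E are d-separated given {B, M, P}.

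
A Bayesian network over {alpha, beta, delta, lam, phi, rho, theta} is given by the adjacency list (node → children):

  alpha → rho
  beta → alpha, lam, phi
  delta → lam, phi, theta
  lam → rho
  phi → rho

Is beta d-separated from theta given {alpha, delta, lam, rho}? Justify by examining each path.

We examine all 6 paths between beta and theta:
Path 1: beta → phi → rho ← lam ← delta → theta
  lam is a chain here and lam is conditioned on, so the path is blocked at lam.
Path 2: beta → phi ← delta → theta
  delta is a fork here and delta is conditioned on, so the path is blocked at delta.
Path 3: beta → alpha → rho ← phi ← delta → theta
  alpha is a chain here and alpha is conditioned on, so the path is blocked at alpha.
Path 4: beta → alpha → rho ← lam ← delta → theta
  alpha is a chain here and alpha is conditioned on, so the path is blocked at alpha.
Path 5: beta → lam → rho ← phi ← delta → theta
  lam is a chain here and lam is conditioned on, so the path is blocked at lam.
Path 6: beta → lam ← delta → theta
  delta is a fork here and delta is conditioned on, so the path is blocked at delta.
Every path is blocked, so beta and theta are d-separated given {alpha, delta, lam, rho}.

Yes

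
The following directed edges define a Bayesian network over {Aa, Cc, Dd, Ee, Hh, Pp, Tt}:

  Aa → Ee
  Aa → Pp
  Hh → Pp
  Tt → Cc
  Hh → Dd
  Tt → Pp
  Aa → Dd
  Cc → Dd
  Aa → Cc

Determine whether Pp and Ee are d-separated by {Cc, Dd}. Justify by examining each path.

We examine all 5 paths between Pp and Ee:
Path 1: Pp ← Hh → Dd ← Aa → Ee
  Hh is a fork and Hh is not conditioned on; Dd is a collider and Dd is conditioned on, which opens it; Aa is a fork and Aa is not conditioned on — no node blocks this path, so it is active.
Path 2: Pp ← Hh → Dd ← Cc ← Aa → Ee
  Cc is a chain here and Cc is conditioned on, so the path is blocked at Cc.
Path 3: Pp ← Aa → Ee
  Aa is a fork and Aa is not conditioned on — no node blocks this path, so it is active.
Path 4: Pp ← Tt → Cc ← Aa → Ee
  Tt is a fork and Tt is not conditioned on; Cc is a collider and Cc is conditioned on, which opens it; Aa is a fork and Aa is not conditioned on — no node blocks this path, so it is active.
Path 5: Pp ← Tt → Cc → Dd ← Aa → Ee
  Cc is a chain here and Cc is conditioned on, so the path is blocked at Cc.
Because an active path exists, Pp and Ee are not d-separated.

No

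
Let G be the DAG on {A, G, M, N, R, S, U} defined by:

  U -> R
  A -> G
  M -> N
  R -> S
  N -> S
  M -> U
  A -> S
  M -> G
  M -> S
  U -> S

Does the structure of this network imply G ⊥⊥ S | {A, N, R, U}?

No

5 paths connect G and S; each must be blocked for d-separation to hold:
Path 1: G ← A → S
  A is a fork here and A is conditioned on, so the path is blocked at A.
Path 2: G ← M → U → S
  U is a chain here and U is conditioned on, so the path is blocked at U.
Path 3: G ← M → U → R → S
  U is a chain here and U is conditioned on, so the path is blocked at U.
Path 4: G ← M → N → S
  N is a chain here and N is conditioned on, so the path is blocked at N.
Path 5: G ← M → S
  M is a fork and M is not conditioned on — no node blocks this path, so it is active.
At least one path is unblocked, so d-separation fails.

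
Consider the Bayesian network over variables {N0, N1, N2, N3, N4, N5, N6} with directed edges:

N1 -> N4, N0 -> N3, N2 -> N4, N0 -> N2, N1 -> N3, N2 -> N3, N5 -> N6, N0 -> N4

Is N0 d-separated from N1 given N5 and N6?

There are 6 undirected paths between N0 and N1; checking each against the conditioning set {N5, N6}:
Path 1: N0 → N2 → N4 ← N1
  N4 is a collider here and neither N4 nor any of its descendants is conditioned on, so the collider stays closed — the path is blocked at N4.
Path 2: N0 → N2 → N3 ← N1
  N3 is a collider here and neither N3 nor any of its descendants is conditioned on, so the collider stays closed — the path is blocked at N3.
Path 3: N0 → N4 ← N2 → N3 ← N1
  N4 is a collider here and neither N4 nor any of its descendants is conditioned on, so the collider stays closed — the path is blocked at N4.
Path 4: N0 → N4 ← N1
  N4 is a collider here and neither N4 nor any of its descendants is conditioned on, so the collider stays closed — the path is blocked at N4.
Path 5: N0 → N3 ← N2 → N4 ← N1
  N3 is a collider here and neither N3 nor any of its descendants is conditioned on, so the collider stays closed — the path is blocked at N3.
Path 6: N0 → N3 ← N1
  N3 is a collider here and neither N3 nor any of its descendants is conditioned on, so the collider stays closed — the path is blocked at N3.
Since every path is blocked, d-separation holds.

Yes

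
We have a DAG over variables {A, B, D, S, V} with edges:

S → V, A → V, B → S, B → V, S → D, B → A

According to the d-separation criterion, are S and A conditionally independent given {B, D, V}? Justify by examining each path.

We examine all 4 paths between S and A:
Path 1: S ← B → A
  B is a fork here and B is conditioned on, so the path is blocked at B.
Path 2: S ← B → V ← A
  B is a fork here and B is conditioned on, so the path is blocked at B.
Path 3: S → V ← B → A
  B is a fork here and B is conditioned on, so the path is blocked at B.
Path 4: S → V ← A
  V is a collider and V is conditioned on, which opens it — no node blocks this path, so it is active.
At least one path is unblocked, so d-separation fails.

No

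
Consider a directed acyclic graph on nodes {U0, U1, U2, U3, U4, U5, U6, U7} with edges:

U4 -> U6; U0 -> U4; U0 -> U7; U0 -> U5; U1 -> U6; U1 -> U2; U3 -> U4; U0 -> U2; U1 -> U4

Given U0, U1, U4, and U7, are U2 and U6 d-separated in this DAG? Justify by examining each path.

Yes

4 paths connect U2 and U6; each must be blocked for d-separation to hold:
Path 1: U2 ← U1 → U4 → U6
  U1 is a fork here and U1 is conditioned on, so the path is blocked at U1.
Path 2: U2 ← U1 → U6
  U1 is a fork here and U1 is conditioned on, so the path is blocked at U1.
Path 3: U2 ← U0 → U4 ← U1 → U6
  U0 is a fork here and U0 is conditioned on, so the path is blocked at U0.
Path 4: U2 ← U0 → U4 → U6
  U0 is a fork here and U0 is conditioned on, so the path is blocked at U0.
Since every path is blocked, d-separation holds.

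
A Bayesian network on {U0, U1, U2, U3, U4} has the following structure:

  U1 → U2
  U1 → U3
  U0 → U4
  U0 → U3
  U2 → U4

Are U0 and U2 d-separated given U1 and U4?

We examine all 2 paths between U0 and U2:
Path 1: U0 → U4 ← U2
  U4 is a collider and U4 is conditioned on, which opens it — no node blocks this path, so it is active.
Path 2: U0 → U3 ← U1 → U2
  U3 is a collider here and neither U3 nor any of its descendants is conditioned on, so the collider stays closed — the path is blocked at U3.
Because an active path exists, U0 and U2 are not d-separated.

No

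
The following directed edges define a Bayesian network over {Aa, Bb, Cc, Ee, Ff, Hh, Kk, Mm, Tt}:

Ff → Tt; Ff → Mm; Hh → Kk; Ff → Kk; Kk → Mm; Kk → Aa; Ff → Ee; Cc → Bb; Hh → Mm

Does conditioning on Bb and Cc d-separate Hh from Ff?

There are 4 undirected paths between Hh and Ff; checking each against the conditioning set {Bb, Cc}:
Path 1: Hh → Kk ← Ff
  Kk is a collider here and neither Kk nor any of its descendants is conditioned on, so the collider stays closed — the path is blocked at Kk.
Path 2: Hh → Kk → Mm ← Ff
  Mm is a collider here and neither Mm nor any of its descendants is conditioned on, so the collider stays closed — the path is blocked at Mm.
Path 3: Hh → Mm ← Ff
  Mm is a collider here and neither Mm nor any of its descendants is conditioned on, so the collider stays closed — the path is blocked at Mm.
Path 4: Hh → Mm ← Kk ← Ff
  Mm is a collider here and neither Mm nor any of its descendants is conditioned on, so the collider stays closed — the path is blocked at Mm.
All paths are blocked; Hh ⊥ Ff | {Bb, Cc} holds.

Yes — Hh and Ff are d-separated given {Bb, Cc}.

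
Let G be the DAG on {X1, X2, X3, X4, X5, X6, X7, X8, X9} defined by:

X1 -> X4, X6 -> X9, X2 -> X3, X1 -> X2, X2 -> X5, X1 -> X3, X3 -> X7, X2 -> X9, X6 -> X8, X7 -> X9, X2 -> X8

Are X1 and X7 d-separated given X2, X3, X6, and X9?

There are 6 undirected paths between X1 and X7; checking each against the conditioning set {X2, X3, X6, X9}:
  1. X1 → X2 → X9 ← X7 — X2:chain[blocks]; X9:collider[open] ⇒ blocked
  2. X1 → X2 → X8 ← X6 → X9 ← X7 — X2:chain[blocks]; X8:collider[blocks]; X6:fork[blocks]; X9:collider[open] ⇒ blocked
  3. X1 → X2 → X3 → X7 — X2:chain[blocks]; X3:chain[blocks] ⇒ blocked
  4. X1 → X3 ← X2 → X9 ← X7 — X3:collider[open]; X2:fork[blocks]; X9:collider[open] ⇒ blocked
  5. X1 → X3 ← X2 → X8 ← X6 → X9 ← X7 — X3:collider[open]; X2:fork[blocks]; X8:collider[blocks]; X6:fork[blocks]; X9:collider[open] ⇒ blocked
  6. X1 → X3 → X7 — X3:chain[blocks] ⇒ blocked
All paths are blocked; X1 ⊥ X7 | {X2, X3, X6, X9} holds.

Yes — X1 and X7 are d-separated given {X2, X3, X6, X9}.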